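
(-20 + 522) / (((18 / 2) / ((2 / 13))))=1004 / 117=8.58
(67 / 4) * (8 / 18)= 67 / 9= 7.44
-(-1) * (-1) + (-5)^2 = 24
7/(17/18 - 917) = -126/16489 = -0.01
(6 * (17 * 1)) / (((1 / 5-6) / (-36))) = 633.10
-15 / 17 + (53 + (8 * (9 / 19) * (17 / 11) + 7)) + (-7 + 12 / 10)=1051228 / 17765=59.17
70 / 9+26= 304 / 9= 33.78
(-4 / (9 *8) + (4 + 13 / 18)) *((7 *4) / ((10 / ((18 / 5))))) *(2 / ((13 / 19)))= 44688 / 325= 137.50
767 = 767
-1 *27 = -27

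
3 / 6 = 1 / 2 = 0.50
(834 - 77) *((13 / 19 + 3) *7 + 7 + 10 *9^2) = 12121841 / 19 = 637991.63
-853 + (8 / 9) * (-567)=-1357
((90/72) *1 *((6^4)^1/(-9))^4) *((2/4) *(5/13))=1343692800/13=103360984.62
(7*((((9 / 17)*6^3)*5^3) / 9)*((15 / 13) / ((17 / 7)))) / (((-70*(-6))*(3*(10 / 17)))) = 7.13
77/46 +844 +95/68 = 1324819/1564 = 847.07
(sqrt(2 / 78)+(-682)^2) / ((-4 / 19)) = -2209339-19*sqrt(39) / 156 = -2209339.76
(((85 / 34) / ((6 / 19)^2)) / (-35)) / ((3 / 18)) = -361 / 84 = -4.30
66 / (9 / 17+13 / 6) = 612 / 25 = 24.48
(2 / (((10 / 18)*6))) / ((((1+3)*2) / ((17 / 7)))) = 51 / 280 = 0.18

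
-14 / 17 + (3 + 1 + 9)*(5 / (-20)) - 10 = -957 / 68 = -14.07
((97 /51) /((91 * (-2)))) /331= -97 /3072342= -0.00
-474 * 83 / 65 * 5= -39342 / 13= -3026.31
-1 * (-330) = 330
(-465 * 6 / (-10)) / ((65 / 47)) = 13113 / 65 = 201.74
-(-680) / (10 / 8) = 544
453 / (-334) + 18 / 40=-3027 / 3340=-0.91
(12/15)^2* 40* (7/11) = 896/55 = 16.29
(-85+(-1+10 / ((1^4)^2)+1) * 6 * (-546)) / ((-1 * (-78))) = -32845 / 78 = -421.09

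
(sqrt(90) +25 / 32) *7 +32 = 1199 / 32 +21 *sqrt(10) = 103.88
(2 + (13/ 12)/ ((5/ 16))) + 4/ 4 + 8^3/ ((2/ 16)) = 61537/ 15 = 4102.47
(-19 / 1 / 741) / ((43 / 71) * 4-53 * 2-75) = 71 / 494481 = 0.00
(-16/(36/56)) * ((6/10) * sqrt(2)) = -224 * sqrt(2)/15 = -21.12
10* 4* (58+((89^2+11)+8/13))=4155120/13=319624.62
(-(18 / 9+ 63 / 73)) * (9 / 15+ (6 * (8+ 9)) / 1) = -293.75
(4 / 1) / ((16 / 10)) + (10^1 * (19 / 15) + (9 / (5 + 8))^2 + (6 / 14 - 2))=99901 / 7098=14.07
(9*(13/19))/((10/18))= 1053/95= 11.08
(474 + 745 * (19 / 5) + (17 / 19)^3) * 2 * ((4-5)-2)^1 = -136043448 / 6859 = -19834.30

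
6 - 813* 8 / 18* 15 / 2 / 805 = 424 / 161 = 2.63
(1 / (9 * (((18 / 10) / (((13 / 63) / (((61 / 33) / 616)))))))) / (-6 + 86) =1573 / 29646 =0.05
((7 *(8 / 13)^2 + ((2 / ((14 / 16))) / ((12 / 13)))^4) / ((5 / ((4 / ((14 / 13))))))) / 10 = 1322790592 / 442444275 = 2.99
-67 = -67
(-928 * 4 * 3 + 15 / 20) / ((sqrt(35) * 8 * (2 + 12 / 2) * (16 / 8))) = -6363 * sqrt(35) / 2560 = -14.70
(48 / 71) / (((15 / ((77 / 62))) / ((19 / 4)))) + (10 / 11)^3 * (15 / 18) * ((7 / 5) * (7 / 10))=38645768 / 43942965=0.88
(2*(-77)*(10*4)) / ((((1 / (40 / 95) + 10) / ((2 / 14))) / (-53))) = 33920 / 9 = 3768.89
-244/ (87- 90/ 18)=-122/ 41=-2.98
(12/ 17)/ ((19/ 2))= 24/ 323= 0.07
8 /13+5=73 /13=5.62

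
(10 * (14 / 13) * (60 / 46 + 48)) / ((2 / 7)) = 555660 / 299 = 1858.39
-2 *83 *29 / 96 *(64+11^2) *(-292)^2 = -2372977055 / 3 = -790992351.67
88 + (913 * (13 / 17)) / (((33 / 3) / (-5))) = -3899 / 17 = -229.35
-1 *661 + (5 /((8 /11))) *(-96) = -1321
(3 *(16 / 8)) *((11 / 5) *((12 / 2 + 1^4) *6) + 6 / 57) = 52728 / 95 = 555.03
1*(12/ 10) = 6/ 5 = 1.20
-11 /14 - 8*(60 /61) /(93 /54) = -5.35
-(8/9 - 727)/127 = 6535/1143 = 5.72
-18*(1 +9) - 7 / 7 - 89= -270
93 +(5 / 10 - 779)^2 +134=2425157 / 4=606289.25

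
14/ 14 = 1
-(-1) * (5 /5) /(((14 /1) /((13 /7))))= 13 /98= 0.13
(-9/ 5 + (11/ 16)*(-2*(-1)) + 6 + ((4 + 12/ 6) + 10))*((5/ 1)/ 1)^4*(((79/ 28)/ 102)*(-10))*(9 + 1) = -213053125/ 5712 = -37299.22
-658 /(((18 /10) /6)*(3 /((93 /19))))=-203980 /57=-3578.60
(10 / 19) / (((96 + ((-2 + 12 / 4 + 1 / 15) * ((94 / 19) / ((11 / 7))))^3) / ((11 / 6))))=29730380625 / 4124813313952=0.01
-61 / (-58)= 61 / 58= 1.05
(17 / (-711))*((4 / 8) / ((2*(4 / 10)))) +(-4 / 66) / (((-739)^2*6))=-510623767 / 34169698728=-0.01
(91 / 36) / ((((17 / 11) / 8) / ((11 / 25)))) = 5.76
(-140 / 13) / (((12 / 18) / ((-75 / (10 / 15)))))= 23625 / 13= 1817.31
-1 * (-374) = 374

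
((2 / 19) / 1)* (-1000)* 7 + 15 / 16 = -223715 / 304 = -735.90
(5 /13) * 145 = 55.77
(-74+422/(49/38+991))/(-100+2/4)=5548564/7503693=0.74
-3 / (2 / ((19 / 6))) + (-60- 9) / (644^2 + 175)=-7883585 / 1659644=-4.75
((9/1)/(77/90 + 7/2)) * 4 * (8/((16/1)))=405/98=4.13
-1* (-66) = 66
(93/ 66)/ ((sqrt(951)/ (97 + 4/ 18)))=4.44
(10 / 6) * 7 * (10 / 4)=175 / 6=29.17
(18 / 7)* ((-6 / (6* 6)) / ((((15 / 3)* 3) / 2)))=-2 / 35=-0.06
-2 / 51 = -0.04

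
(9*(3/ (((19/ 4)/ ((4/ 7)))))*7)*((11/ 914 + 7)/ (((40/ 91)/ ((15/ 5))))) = 47240739/ 43415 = 1088.12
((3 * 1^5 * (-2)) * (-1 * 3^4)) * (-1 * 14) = -6804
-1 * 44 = -44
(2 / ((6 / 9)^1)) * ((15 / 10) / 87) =3 / 58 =0.05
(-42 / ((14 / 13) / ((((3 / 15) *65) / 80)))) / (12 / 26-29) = 6591 / 29680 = 0.22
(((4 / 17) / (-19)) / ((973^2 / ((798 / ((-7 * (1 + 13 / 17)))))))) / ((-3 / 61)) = -244 / 14200935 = -0.00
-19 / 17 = -1.12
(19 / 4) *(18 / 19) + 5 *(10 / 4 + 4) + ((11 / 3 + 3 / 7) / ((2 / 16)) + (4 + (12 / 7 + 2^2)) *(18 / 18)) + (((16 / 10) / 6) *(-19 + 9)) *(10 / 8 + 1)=1543 / 21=73.48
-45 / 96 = -15 / 32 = -0.47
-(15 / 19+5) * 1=-110 / 19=-5.79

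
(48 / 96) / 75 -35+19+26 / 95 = -44801 / 2850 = -15.72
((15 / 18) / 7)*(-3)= -5 / 14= -0.36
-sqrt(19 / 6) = -sqrt(114) / 6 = -1.78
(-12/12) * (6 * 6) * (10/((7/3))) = -1080/7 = -154.29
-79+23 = -56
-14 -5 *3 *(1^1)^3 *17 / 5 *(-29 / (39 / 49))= 23975 / 13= 1844.23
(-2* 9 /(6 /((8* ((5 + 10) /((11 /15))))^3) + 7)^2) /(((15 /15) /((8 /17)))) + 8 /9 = 5071602975265968932296 /7083048419174215048833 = 0.72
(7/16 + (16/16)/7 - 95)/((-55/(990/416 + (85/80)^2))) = 24696855/4100096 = 6.02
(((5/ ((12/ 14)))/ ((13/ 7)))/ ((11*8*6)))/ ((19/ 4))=245/ 195624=0.00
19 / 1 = 19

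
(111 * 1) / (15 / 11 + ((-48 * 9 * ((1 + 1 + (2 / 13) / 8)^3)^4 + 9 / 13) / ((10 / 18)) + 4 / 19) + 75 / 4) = -2833736147960786945310720 / 91205604557742976844873227907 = -0.00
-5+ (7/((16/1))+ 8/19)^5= -11770727087819/2596377985024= -4.53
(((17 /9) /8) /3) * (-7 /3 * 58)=-3451 /324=-10.65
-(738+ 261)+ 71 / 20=-19909 / 20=-995.45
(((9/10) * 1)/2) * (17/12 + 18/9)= 123/80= 1.54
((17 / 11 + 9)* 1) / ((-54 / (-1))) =58 / 297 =0.20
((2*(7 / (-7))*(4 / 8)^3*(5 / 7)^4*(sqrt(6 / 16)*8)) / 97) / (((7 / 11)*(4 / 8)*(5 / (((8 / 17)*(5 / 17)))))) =-55000*sqrt(6) / 471150631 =-0.00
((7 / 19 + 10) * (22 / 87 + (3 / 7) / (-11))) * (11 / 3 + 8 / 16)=9.24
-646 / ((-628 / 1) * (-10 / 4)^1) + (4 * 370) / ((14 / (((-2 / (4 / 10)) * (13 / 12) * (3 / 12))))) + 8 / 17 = -160407349 / 1120980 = -143.10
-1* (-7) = 7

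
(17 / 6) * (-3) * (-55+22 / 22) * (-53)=-24327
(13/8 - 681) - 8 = -5499/8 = -687.38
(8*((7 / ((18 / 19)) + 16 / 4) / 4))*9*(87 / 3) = 5945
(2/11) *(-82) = -164/11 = -14.91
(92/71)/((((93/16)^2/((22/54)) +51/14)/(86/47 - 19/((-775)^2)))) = 31224220926976/1140083762069375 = 0.03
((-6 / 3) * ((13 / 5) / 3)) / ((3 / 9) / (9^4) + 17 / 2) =-341172 / 1673065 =-0.20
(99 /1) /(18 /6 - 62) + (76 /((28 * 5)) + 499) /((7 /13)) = 13385973 /14455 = 926.04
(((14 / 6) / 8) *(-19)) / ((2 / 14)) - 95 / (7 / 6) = -20197 / 168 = -120.22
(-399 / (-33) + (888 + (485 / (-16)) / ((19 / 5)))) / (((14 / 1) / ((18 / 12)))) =8949687 / 93632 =95.58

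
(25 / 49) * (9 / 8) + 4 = 4.57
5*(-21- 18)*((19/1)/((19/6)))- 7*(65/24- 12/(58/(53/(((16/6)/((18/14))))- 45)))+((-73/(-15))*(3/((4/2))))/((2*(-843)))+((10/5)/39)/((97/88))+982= -96626211613/411035560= -235.08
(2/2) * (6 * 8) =48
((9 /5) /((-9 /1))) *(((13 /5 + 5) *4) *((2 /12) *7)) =-7.09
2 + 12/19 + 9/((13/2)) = 992/247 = 4.02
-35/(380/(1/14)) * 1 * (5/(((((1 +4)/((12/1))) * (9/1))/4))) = -2/57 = -0.04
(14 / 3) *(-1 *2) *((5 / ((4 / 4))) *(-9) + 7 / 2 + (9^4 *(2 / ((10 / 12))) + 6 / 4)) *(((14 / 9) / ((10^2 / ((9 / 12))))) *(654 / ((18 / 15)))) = -209719706 / 225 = -932087.58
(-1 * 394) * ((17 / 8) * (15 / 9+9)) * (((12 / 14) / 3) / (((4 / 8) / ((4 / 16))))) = -26792 / 21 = -1275.81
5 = 5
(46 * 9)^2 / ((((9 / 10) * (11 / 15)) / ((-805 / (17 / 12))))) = -27594756000 / 187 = -147565540.11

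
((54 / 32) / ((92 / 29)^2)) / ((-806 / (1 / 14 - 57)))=18097479 / 1528124416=0.01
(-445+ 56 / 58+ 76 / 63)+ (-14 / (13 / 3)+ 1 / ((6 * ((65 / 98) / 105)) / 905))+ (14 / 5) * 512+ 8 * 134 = 3080221828 / 118755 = 25937.62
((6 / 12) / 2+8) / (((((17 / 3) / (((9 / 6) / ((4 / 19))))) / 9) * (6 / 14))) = 118503 / 544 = 217.84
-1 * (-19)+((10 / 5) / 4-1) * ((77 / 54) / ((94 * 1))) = 192811 / 10152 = 18.99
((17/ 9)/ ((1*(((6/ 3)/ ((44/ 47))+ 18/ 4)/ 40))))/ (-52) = -1870/ 8541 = -0.22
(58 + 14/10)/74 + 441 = 163467/370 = 441.80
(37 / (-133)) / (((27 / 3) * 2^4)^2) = -37 / 2757888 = -0.00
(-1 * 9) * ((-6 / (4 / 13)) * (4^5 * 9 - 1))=3234465 / 2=1617232.50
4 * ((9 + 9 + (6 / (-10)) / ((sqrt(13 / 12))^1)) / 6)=11.62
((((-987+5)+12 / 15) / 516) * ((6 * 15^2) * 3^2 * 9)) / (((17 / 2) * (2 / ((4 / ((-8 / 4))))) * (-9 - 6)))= -1192158 / 731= -1630.86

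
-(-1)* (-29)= -29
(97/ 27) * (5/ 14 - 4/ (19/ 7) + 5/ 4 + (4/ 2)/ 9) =165191/ 129276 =1.28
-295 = -295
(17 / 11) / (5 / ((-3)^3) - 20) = -0.08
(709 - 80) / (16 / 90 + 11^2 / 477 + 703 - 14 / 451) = 225524805 / 252200698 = 0.89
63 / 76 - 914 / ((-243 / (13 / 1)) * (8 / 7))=402731 / 9234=43.61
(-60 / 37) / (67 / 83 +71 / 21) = -5229 / 13505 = -0.39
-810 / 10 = -81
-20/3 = -6.67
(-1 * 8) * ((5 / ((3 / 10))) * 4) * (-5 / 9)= 8000 / 27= 296.30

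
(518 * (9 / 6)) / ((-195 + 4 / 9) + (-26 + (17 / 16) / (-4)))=-447552 / 127193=-3.52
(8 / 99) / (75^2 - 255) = 4 / 265815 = 0.00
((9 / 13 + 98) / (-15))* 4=-5132 / 195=-26.32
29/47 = 0.62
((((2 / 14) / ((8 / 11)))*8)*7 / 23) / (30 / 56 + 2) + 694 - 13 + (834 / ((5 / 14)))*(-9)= -166040267 / 8165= -20335.61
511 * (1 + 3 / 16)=9709 / 16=606.81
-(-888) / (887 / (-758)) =-673104 / 887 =-758.85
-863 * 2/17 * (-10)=17260/17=1015.29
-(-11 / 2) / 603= 11 / 1206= 0.01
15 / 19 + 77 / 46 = 2153 / 874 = 2.46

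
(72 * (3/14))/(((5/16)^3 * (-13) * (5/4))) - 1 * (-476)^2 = -12888279472/56875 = -226607.11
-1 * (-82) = 82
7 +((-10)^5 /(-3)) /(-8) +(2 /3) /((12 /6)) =-12478 /3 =-4159.33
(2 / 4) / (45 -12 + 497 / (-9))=-9 / 400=-0.02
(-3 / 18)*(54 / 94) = -9 / 94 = -0.10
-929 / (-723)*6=1858 / 241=7.71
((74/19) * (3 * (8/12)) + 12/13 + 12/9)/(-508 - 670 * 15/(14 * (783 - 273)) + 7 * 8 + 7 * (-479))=-1771672/671290425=-0.00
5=5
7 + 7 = 14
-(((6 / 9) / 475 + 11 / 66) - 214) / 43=609421 / 122550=4.97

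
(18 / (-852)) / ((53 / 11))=-33 / 7526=-0.00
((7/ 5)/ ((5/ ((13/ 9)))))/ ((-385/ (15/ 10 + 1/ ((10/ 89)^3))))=-9184097/ 12375000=-0.74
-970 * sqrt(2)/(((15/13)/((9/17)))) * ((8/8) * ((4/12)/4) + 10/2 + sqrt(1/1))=-92053 * sqrt(2)/34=-3828.90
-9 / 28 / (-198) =1 / 616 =0.00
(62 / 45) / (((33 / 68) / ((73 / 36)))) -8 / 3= 41302 / 13365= 3.09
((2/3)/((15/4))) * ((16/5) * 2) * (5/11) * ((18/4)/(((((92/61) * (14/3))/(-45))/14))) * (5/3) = -87840/253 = -347.19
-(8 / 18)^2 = -16 / 81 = -0.20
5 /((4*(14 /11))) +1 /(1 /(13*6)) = 4423 /56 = 78.98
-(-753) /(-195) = -251 /65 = -3.86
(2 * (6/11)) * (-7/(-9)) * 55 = 140/3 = 46.67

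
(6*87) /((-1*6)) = -87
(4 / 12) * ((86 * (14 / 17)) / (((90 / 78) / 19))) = 297388 / 765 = 388.74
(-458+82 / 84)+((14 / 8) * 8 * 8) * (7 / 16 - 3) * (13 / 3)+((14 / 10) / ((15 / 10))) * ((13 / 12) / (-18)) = -19286467 / 11340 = -1700.75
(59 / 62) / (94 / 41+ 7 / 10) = 12095 / 38037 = 0.32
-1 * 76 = -76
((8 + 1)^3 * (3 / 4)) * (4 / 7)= 312.43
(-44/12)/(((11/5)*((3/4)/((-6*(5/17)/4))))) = 50/51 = 0.98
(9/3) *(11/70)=33/70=0.47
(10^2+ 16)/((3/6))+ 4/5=1164/5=232.80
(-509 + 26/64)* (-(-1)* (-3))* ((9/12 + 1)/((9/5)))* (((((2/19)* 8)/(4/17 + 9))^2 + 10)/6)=8454836975375/3416942976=2474.39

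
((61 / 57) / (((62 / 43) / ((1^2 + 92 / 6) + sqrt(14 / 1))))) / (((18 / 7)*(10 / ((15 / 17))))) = 18361*sqrt(14) / 720936 + 899689 / 2162808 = 0.51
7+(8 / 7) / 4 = 51 / 7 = 7.29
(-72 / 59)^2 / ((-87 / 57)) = -98496 / 100949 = -0.98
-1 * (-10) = 10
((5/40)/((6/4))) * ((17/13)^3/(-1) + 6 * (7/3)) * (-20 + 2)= -77535/4394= -17.65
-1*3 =-3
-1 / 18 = -0.06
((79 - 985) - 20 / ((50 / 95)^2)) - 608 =-7931 / 5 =-1586.20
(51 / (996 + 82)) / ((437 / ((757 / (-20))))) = -38607 / 9421720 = -0.00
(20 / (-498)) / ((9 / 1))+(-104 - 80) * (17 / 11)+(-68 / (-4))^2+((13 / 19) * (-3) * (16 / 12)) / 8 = 4018415 / 936738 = 4.29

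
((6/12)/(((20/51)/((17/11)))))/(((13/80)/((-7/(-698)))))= 6069/49907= 0.12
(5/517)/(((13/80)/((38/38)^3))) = 400/6721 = 0.06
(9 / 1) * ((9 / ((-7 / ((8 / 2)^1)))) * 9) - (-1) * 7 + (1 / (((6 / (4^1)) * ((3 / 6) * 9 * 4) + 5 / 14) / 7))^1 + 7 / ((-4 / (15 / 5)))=-4445801 / 10724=-414.57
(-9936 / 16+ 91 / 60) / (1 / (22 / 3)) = -408859 / 90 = -4542.88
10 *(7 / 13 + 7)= 75.38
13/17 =0.76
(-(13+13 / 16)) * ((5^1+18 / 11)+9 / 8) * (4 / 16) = -150943 / 5632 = -26.80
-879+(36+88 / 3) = -2441 / 3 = -813.67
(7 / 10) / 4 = 7 / 40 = 0.18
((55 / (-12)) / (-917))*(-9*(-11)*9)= 16335 / 3668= 4.45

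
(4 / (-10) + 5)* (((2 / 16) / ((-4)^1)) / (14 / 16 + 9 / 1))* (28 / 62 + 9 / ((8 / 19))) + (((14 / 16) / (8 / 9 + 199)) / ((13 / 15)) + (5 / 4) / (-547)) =-225544777673 / 716098179680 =-0.31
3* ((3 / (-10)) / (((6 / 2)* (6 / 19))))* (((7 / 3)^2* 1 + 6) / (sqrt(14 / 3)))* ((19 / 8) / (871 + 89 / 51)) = -632111* sqrt(42) / 299107200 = -0.01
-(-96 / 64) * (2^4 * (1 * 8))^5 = 51539607552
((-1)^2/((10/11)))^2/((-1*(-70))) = 121/7000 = 0.02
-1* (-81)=81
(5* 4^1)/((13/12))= 240/13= 18.46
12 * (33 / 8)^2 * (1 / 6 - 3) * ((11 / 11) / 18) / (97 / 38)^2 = -742577 / 150544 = -4.93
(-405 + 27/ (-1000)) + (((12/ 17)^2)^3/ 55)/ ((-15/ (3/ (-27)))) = -405.03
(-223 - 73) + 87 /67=-19745 /67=-294.70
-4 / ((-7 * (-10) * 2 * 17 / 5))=-1 / 119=-0.01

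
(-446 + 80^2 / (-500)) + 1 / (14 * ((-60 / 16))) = -48176 / 105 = -458.82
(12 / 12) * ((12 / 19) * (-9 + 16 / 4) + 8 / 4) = -1.16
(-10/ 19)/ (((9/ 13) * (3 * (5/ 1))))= -26/ 513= -0.05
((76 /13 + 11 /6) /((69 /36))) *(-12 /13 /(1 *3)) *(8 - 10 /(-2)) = -4792 /299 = -16.03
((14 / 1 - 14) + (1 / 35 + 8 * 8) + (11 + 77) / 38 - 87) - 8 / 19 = -14016 / 665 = -21.08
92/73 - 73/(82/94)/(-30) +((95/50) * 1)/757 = 137716606/33985515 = 4.05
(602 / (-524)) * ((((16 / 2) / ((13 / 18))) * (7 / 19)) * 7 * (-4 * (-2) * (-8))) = 67963392 / 32357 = 2100.42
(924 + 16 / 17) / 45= 20.55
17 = 17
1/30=0.03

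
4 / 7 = 0.57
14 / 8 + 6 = 31 / 4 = 7.75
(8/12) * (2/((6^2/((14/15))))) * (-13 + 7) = -28/135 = -0.21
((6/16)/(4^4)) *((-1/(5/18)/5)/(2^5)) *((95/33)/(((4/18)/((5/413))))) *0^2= 0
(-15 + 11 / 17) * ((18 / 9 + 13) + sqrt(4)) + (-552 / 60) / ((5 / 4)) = -6284 / 25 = -251.36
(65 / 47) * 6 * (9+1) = 3900 / 47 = 82.98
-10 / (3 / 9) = -30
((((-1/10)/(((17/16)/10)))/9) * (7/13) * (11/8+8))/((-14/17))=25/39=0.64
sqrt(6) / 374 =0.01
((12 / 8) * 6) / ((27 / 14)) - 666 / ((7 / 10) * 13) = -18706 / 273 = -68.52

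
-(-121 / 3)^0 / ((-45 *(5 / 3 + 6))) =0.00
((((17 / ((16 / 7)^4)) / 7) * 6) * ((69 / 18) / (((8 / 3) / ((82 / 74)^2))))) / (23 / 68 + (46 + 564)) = 33520821 / 21711945728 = 0.00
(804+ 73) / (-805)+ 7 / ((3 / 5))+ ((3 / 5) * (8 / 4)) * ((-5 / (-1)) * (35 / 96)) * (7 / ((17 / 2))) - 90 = -25493941 / 328440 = -77.62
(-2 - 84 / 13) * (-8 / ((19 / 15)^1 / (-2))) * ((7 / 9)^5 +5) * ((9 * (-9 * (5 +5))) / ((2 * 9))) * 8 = 8449408000 / 41553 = 203340.50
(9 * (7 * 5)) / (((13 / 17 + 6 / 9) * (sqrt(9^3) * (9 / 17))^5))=0.00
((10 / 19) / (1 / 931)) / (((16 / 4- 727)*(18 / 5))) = -1225 / 6507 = -0.19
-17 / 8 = -2.12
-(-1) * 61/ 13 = 61/ 13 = 4.69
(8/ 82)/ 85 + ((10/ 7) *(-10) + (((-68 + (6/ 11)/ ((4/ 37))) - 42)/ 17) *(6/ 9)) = -14812991/ 805035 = -18.40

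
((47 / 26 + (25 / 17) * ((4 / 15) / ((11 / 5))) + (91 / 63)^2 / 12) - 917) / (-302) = 3.03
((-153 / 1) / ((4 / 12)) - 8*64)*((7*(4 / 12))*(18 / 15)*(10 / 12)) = -6797 / 3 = -2265.67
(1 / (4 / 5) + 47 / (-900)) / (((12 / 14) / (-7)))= -9.78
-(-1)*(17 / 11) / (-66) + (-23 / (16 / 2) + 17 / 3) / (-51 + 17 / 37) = -12943 / 164560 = -0.08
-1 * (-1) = 1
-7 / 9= -0.78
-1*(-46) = 46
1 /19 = 0.05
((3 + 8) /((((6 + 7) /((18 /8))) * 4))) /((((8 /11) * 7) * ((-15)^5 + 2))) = -1089 /8845176704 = -0.00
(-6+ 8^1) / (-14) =-1 / 7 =-0.14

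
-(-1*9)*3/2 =27/2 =13.50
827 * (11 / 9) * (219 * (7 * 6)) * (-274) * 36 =-91706929776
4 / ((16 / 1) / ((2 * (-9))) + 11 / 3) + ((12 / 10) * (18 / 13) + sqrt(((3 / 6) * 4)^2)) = 1658 / 325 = 5.10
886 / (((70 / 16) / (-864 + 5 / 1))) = -6088592 / 35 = -173959.77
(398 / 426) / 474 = 0.00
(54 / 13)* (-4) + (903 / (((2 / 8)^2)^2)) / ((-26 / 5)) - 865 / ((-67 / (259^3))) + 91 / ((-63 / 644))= 224260446.06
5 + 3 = 8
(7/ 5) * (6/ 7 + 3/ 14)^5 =151875/ 76832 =1.98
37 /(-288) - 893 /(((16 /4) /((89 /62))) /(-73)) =208864409 /8928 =23394.31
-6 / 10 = -0.60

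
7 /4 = 1.75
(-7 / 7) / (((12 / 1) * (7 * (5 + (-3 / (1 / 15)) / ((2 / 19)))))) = 1 / 35490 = 0.00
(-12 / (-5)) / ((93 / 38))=152 / 155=0.98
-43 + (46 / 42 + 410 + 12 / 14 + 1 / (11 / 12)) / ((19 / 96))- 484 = 2282215 / 1463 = 1559.96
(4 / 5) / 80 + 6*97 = 582.01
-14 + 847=833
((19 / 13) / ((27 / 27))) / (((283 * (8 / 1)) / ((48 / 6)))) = 19 / 3679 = 0.01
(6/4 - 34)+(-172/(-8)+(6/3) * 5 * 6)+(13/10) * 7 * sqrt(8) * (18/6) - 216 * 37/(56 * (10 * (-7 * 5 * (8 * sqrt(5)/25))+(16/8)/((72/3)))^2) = -55240704 * sqrt(5)/81571225559041+27977631105249127/570998578913287+273 * sqrt(2)/5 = 126.21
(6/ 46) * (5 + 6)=33/ 23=1.43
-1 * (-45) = 45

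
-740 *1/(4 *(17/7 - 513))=1295/3574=0.36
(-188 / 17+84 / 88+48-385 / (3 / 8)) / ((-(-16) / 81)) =-29953827 / 5984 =-5005.65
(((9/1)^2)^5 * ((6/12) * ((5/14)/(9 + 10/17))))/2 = 296376674085/9128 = 32468960.79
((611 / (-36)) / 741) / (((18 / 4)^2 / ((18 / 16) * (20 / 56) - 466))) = 2450909 / 4653936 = 0.53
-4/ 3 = -1.33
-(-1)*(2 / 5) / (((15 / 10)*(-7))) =-4 / 105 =-0.04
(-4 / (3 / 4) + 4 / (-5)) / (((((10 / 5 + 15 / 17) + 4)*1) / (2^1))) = -3128 / 1755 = -1.78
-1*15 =-15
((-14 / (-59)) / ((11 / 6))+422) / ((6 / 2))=273962 / 1947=140.71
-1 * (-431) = 431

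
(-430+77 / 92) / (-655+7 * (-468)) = 39483 / 361652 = 0.11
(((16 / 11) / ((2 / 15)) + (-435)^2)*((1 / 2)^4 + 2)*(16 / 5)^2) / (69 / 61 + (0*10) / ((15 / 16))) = 406327344 / 115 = 3533281.25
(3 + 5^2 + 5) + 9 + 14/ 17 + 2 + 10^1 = 932/ 17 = 54.82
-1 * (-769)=769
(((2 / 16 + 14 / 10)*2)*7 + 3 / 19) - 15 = 2473 / 380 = 6.51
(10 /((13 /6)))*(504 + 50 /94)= 1422780 /611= 2328.61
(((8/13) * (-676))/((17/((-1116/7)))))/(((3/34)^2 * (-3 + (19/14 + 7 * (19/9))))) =63138816/1655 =38150.34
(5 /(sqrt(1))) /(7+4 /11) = 55 /81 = 0.68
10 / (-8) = -5 / 4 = -1.25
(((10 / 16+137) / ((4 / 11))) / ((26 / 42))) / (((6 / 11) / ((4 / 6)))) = 310849 / 416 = 747.23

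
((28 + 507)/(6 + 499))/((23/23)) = 107/101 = 1.06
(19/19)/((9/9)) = 1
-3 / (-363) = 0.01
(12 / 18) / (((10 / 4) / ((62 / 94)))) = 0.18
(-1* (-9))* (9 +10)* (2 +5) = 1197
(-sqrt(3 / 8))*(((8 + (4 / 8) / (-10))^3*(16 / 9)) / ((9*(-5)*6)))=148877*sqrt(6) / 180000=2.03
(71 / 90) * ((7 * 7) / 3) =3479 / 270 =12.89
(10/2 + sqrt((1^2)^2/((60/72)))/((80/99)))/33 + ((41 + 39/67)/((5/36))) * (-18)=-59574149/11055 + 3 * sqrt(30)/400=-5388.85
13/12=1.08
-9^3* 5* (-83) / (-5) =-60507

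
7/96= 0.07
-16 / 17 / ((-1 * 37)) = 16 / 629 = 0.03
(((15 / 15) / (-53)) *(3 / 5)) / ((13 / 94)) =-0.08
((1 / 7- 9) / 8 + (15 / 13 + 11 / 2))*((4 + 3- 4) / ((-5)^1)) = -6057 / 1820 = -3.33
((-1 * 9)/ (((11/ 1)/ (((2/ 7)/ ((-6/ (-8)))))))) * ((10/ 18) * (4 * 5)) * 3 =-800/ 77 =-10.39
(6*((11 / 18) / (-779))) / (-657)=11 / 1535409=0.00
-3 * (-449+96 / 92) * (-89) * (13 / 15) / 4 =-11920571 / 460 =-25914.28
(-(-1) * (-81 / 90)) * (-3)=27 / 10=2.70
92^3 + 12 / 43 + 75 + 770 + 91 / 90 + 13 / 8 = 12067215967 / 15480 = 779535.92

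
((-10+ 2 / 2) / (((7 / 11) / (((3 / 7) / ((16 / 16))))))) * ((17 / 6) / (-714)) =33 / 1372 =0.02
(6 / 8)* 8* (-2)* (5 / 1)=-60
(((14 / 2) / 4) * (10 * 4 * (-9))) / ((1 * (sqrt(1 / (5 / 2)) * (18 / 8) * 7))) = -20 * sqrt(10) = -63.25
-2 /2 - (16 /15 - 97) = 1424 /15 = 94.93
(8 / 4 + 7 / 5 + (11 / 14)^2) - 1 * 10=-5.98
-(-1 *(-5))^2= -25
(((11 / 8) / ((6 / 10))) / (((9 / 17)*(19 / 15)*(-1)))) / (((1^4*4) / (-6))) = 4675 / 912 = 5.13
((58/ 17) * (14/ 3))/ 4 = 203/ 51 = 3.98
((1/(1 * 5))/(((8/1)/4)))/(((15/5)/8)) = 4/15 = 0.27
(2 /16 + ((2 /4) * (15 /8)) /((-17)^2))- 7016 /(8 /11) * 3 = -133822591 /4624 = -28940.87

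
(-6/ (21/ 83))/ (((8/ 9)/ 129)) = -96363/ 28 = -3441.54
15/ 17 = 0.88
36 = 36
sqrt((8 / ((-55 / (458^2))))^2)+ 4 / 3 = 30512.46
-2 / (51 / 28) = -56 / 51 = -1.10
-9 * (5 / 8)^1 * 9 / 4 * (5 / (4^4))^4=-253125 / 137438953472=-0.00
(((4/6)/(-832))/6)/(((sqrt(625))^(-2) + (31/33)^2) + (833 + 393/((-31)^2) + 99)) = -72675625/507893464232128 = -0.00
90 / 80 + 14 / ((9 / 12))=475 / 24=19.79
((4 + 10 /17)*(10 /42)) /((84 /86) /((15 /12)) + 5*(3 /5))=0.29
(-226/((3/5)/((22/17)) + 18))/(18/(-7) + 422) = -43505/1490754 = -0.03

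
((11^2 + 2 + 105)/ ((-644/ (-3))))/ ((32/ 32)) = 171/ 161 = 1.06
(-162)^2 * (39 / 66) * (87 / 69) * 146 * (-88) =-5778088992 / 23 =-251221260.52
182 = 182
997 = 997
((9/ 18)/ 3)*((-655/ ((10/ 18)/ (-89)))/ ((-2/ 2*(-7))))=34977/ 14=2498.36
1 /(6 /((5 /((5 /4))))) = 2 /3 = 0.67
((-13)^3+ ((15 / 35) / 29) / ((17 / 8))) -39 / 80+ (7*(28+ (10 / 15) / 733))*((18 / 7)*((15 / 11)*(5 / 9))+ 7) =-2962440802201 / 6678099120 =-443.61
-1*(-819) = 819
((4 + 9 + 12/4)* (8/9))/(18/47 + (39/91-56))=-42112/163413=-0.26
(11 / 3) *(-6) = -22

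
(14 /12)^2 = 1.36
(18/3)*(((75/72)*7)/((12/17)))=2975/48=61.98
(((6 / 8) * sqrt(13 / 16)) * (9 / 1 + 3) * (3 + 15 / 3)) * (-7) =-126 * sqrt(13) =-454.30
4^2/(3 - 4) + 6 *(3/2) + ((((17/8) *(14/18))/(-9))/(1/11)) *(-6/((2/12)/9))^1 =1295/2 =647.50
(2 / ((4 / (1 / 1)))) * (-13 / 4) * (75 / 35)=-195 / 56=-3.48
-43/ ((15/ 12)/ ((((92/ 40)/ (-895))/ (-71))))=-1978/ 1588625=-0.00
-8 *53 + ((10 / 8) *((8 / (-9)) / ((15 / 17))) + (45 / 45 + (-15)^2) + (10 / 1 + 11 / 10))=-50803 / 270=-188.16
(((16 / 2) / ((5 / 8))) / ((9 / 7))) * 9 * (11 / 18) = 2464 / 45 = 54.76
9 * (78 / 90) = 39 / 5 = 7.80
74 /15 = 4.93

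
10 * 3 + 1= 31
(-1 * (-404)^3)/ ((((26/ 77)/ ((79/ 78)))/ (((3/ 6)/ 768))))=6267320983/ 48672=128766.46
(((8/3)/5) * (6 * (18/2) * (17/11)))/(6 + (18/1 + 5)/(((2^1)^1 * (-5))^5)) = 48960000/6599747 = 7.42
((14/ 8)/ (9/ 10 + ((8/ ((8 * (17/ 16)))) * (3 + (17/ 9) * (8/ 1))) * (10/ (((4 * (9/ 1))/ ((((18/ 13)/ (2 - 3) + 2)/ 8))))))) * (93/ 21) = 2774655/ 452618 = 6.13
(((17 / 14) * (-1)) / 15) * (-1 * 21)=1.70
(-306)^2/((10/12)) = 561816/5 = 112363.20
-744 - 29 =-773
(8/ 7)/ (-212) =-2/ 371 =-0.01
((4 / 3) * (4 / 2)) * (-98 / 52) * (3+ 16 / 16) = -784 / 39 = -20.10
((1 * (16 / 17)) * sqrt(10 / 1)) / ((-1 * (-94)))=8 * sqrt(10) / 799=0.03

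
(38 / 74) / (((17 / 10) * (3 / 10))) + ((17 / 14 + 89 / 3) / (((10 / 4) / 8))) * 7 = 2178668 / 3145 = 692.74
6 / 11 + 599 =6595 / 11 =599.55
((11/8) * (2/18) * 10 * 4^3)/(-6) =-440/27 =-16.30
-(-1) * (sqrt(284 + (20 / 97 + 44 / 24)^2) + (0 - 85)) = -68.02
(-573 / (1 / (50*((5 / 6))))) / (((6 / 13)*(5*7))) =-62075 / 42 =-1477.98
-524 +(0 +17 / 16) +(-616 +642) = -7951 / 16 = -496.94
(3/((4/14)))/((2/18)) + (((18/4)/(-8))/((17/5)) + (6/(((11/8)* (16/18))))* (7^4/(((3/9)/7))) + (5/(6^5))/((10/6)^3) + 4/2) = 333392346637/1346400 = 247617.61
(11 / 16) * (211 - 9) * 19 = 21109 / 8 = 2638.62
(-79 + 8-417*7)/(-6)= 1495/3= 498.33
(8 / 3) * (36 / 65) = 96 / 65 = 1.48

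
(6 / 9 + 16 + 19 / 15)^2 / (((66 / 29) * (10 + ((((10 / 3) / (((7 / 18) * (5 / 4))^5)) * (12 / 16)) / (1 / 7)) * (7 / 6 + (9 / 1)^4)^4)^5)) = 638739003239759666925312042236328125 / 11038091923304310752583430941374324201047662648656664604501921323868246016653828074142183008618362821993625170031712770036544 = 0.00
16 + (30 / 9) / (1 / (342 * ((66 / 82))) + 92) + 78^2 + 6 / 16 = 6100.41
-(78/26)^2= -9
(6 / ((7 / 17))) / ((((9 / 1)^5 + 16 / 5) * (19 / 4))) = 2040 / 39269713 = 0.00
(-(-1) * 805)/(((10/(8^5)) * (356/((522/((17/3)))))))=1032708096/1513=682556.57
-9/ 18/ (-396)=0.00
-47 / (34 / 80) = -1880 / 17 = -110.59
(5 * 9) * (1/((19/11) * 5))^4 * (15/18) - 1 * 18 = -117244977/6516050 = -17.99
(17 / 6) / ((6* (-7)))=-17 / 252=-0.07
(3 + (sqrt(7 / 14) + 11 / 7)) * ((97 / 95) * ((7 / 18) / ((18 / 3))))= 679 * sqrt(2) / 20520 + 776 / 2565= 0.35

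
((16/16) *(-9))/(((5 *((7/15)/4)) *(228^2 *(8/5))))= -15/80864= -0.00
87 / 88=0.99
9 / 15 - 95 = -472 / 5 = -94.40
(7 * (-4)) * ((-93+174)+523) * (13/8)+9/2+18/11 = -604469/22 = -27475.86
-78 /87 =-26 /29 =-0.90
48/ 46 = 24/ 23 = 1.04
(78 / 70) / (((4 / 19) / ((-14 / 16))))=-741 / 160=-4.63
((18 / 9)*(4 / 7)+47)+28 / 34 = 5827 / 119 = 48.97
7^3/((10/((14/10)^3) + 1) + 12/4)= 117649/2622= 44.87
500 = 500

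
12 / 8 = 3 / 2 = 1.50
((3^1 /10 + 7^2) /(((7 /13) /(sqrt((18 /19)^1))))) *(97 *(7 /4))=1865019 *sqrt(38) /760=15127.30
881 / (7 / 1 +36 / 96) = 7048 / 59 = 119.46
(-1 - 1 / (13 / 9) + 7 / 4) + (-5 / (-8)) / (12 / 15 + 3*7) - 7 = -6.91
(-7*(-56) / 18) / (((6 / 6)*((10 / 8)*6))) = 392 / 135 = 2.90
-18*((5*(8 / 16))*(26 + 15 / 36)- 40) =-1875 / 4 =-468.75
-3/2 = -1.50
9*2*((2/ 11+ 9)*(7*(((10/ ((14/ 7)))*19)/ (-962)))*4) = -2417940/ 5291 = -456.99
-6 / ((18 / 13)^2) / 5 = -169 / 270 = -0.63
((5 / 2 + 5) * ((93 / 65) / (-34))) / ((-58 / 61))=17019 / 51272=0.33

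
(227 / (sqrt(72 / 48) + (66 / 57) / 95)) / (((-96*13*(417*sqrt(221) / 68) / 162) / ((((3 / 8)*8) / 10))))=-3993687045*sqrt(1326) / 1836640452296 + 24338259*sqrt(221) / 459160113074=-0.08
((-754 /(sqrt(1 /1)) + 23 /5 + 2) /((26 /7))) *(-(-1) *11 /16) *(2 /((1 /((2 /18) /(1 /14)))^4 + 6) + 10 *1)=-352118739049 /246539280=-1428.25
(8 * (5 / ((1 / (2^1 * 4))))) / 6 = 160 / 3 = 53.33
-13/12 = -1.08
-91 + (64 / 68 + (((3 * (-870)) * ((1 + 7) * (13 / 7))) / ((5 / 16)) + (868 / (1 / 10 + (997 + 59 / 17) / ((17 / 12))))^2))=-1256546136100060397 / 10119122451431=-124175.41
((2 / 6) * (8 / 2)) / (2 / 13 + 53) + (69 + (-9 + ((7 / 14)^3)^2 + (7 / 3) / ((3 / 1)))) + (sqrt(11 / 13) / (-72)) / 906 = 24206731 / 398016-sqrt(143) / 848016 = 60.82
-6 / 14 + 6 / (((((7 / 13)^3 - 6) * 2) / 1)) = -84654 / 89873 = -0.94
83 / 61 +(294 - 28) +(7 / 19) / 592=183444059 / 686128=267.36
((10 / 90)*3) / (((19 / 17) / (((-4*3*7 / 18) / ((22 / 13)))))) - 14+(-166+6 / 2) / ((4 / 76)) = -5853338 / 1881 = -3111.82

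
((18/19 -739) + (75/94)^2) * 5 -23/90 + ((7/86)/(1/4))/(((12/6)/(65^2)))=-974418815413/324855540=-2999.55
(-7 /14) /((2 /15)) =-15 /4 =-3.75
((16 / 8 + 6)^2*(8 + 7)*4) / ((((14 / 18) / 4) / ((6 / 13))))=829440 / 91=9114.73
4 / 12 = 1 / 3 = 0.33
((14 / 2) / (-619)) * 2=-14 / 619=-0.02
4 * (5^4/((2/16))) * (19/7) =380000/7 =54285.71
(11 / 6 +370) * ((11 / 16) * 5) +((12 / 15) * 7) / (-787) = 482841487 / 377760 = 1278.17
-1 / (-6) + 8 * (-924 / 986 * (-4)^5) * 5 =113541613 / 2958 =38384.59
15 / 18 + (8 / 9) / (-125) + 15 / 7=46763 / 15750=2.97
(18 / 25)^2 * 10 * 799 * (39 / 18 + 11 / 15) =7507404 / 625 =12011.85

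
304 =304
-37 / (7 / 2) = -74 / 7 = -10.57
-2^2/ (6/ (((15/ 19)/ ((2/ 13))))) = -65/ 19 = -3.42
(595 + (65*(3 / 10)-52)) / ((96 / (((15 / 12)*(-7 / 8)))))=-13125 / 2048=-6.41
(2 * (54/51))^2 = 1296/289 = 4.48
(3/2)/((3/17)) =17/2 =8.50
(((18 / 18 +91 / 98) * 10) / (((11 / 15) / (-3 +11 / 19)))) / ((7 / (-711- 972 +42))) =152859150 / 10241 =14926.19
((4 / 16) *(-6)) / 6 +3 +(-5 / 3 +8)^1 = 109 / 12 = 9.08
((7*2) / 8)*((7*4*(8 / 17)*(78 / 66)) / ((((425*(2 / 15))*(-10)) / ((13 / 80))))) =-0.01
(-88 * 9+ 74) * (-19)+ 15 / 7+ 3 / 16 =1528165 / 112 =13644.33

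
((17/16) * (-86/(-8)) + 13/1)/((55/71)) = 110973/3520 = 31.53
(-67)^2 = 4489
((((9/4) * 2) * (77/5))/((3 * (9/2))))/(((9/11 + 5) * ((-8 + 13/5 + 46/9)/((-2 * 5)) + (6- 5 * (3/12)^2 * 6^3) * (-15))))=12705/13284416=0.00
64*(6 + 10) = 1024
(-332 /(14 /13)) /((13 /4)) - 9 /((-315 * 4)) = -1897 /20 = -94.85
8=8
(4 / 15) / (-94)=-2 / 705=-0.00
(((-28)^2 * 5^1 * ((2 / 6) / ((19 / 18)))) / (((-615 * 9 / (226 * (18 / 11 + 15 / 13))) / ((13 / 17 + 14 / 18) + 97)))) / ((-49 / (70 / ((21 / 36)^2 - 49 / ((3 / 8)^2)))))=-17445898240 / 305890299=-57.03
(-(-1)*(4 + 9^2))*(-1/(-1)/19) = 85/19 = 4.47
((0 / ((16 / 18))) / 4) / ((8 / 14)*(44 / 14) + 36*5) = 0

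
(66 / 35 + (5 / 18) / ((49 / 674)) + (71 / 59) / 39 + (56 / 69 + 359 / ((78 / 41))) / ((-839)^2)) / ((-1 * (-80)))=314212638701081 / 4381024663360800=0.07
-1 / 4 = -0.25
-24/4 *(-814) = 4884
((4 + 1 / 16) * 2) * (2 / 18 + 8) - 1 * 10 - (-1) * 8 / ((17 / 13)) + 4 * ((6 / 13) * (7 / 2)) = 68.48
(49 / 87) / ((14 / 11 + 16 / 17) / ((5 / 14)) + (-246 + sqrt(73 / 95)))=-65058307930 / 27699456558731-8567405 *sqrt(6935) / 83098369676193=-0.00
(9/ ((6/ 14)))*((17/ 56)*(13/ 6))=221/ 16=13.81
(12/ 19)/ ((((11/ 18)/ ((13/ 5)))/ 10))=5616/ 209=26.87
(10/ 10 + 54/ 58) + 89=2637/ 29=90.93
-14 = -14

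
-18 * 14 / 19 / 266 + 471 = 170013 / 361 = 470.95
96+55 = 151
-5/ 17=-0.29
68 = 68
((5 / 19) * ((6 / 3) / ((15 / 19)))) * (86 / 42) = 86 / 63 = 1.37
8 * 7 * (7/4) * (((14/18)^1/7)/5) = 98/45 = 2.18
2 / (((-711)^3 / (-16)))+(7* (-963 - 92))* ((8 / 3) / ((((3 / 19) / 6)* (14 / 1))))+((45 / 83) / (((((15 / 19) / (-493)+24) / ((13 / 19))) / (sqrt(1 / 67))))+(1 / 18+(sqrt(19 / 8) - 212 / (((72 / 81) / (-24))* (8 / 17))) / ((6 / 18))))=-6096853713703 / 359425431+32045* sqrt(67) / 138897097+3* sqrt(38) / 4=-16958.15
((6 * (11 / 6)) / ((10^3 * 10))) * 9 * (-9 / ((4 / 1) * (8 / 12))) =-2673 / 80000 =-0.03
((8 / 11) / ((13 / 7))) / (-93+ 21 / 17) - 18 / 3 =-167429 / 27885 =-6.00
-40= -40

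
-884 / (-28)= 221 / 7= 31.57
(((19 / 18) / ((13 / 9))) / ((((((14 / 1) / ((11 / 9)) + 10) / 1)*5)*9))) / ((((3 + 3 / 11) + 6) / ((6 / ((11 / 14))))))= 1463 / 2347020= 0.00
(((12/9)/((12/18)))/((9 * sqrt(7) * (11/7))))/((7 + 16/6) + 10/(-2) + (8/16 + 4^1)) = 0.01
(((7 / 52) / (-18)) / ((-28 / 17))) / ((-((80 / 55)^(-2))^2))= -0.02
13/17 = 0.76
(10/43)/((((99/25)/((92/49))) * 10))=2300/208593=0.01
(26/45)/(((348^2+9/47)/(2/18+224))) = 2464774/2305218285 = 0.00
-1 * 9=-9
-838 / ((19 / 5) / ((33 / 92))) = -69135 / 874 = -79.10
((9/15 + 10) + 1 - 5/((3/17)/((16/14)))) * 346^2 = -261220312/105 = -2487812.50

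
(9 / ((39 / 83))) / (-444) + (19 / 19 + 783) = 1508333 / 1924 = 783.96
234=234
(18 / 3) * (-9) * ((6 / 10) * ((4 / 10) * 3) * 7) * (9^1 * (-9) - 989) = 1456056 / 5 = 291211.20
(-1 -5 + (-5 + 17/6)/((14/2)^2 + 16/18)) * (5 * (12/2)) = -81405/449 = -181.30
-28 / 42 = -2 / 3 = -0.67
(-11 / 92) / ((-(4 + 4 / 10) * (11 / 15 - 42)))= -0.00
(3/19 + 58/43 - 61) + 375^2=114842019/817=140565.51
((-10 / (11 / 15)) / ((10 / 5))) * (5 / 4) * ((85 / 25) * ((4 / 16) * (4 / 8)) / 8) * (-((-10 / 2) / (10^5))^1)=-51 / 2252800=-0.00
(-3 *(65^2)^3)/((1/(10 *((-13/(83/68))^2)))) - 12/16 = -7072385351070020667/27556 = -256655006208086.10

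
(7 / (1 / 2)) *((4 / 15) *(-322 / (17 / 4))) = -72128 / 255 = -282.85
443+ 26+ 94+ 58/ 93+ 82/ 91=4777573/ 8463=564.52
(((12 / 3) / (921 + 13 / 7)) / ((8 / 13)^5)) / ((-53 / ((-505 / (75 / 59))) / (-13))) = -201340683817 / 42071654400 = -4.79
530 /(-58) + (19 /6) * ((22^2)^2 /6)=32266379 /261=123625.97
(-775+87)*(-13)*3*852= 22860864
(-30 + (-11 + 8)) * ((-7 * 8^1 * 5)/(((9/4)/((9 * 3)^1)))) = 110880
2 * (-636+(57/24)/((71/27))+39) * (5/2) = -1692915/568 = -2980.48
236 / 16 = 59 / 4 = 14.75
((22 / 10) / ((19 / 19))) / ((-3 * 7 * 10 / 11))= -121 / 1050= -0.12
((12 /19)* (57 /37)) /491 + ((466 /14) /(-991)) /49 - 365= -2253939802958 /6175199471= -365.00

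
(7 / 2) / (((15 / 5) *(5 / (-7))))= -49 / 30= -1.63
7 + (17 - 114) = -90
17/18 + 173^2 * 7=3771071/18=209503.94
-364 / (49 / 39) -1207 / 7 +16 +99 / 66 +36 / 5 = -30621 / 70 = -437.44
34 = 34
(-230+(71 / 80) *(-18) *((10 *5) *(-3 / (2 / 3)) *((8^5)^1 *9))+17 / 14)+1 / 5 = 74201686399 / 70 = 1060024091.41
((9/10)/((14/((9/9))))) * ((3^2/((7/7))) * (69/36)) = 621/560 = 1.11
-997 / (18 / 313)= -312061 / 18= -17336.72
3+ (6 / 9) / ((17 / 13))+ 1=4.51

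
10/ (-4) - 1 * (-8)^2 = -133/ 2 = -66.50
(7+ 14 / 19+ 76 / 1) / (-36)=-1591 / 684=-2.33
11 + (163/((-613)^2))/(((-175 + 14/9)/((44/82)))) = 264545477185/24049591769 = 11.00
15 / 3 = 5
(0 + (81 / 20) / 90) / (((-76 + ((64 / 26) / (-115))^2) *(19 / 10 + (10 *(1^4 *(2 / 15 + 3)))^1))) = -4023045 / 225801724496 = -0.00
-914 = -914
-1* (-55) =55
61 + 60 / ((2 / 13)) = 451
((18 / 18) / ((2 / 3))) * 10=15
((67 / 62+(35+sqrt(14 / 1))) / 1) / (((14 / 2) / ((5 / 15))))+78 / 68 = 3.04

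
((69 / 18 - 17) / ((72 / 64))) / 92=-79 / 621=-0.13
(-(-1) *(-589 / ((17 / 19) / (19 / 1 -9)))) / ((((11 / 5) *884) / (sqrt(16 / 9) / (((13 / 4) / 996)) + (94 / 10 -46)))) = -1353047855 / 1074502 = -1259.23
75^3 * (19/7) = 1145089.29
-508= -508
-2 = -2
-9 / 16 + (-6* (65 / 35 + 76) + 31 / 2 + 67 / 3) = -144437 / 336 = -429.87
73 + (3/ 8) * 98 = 439/ 4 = 109.75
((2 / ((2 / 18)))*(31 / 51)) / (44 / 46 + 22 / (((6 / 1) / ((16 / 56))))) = 44919 / 8228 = 5.46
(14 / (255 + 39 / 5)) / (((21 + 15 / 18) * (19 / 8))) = 560 / 545091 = 0.00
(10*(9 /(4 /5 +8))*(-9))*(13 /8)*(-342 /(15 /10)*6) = 4501575 /22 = 204617.05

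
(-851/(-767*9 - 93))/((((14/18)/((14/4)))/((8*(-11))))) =-2553/53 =-48.17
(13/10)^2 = 169/100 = 1.69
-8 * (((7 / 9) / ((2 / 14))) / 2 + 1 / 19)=-22.20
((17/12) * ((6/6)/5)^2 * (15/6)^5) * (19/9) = 40375/3456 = 11.68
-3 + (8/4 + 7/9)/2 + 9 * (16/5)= 2447/90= 27.19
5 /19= 0.26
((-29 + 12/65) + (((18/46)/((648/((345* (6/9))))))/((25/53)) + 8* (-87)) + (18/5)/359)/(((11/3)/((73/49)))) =-44430182501/150930780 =-294.37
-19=-19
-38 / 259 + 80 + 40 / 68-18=274930 / 4403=62.44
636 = 636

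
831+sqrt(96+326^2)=2* sqrt(26593)+831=1157.15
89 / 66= 1.35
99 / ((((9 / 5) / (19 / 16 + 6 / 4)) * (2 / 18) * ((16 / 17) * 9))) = 40205 / 256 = 157.05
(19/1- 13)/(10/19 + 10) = 57/100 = 0.57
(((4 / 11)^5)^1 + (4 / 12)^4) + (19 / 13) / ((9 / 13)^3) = 519330716 / 117406179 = 4.42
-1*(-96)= 96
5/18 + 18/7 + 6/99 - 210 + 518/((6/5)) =224.58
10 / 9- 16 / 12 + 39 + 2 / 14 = 2452 / 63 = 38.92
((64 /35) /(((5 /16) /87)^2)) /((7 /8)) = 992083968 /6125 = 161972.89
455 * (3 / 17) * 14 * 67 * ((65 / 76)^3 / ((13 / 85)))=67619540625 / 219488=308078.53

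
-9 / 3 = -3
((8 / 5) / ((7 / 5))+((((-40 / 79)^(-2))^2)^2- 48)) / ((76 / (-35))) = -85.03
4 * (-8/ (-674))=16/ 337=0.05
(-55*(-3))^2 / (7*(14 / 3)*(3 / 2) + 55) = 27225 / 104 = 261.78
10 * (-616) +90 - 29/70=-424929/70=-6070.41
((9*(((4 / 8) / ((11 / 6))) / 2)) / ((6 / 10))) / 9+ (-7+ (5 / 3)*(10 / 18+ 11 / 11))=-2483 / 594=-4.18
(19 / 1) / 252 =19 / 252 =0.08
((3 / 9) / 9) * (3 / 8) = 1 / 72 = 0.01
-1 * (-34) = 34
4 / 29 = 0.14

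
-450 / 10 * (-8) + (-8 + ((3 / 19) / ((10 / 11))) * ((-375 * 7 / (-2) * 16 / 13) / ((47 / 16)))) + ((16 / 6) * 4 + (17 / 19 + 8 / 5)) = 80219381 / 174135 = 460.67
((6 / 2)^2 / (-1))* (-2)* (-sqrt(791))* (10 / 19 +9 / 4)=-1899* sqrt(791) / 38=-1405.50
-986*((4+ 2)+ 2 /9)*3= -55216 /3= -18405.33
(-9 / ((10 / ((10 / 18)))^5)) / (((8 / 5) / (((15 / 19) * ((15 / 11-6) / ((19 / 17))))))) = 7225 / 741083904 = 0.00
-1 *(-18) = 18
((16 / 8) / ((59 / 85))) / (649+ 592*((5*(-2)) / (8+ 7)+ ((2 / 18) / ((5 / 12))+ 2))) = 850 / 470879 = 0.00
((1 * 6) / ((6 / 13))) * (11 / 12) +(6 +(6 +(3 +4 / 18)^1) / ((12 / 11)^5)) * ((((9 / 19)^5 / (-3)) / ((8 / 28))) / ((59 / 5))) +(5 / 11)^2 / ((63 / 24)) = 9097992333808417 / 760246857689088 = 11.97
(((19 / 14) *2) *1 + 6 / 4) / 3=59 / 42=1.40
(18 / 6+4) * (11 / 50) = 77 / 50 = 1.54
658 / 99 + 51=5707 / 99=57.65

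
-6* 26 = -156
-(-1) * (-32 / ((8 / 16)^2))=-128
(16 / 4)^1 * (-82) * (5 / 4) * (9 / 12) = -615 / 2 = -307.50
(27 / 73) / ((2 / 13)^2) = 4563 / 292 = 15.63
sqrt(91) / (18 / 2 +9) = sqrt(91) / 18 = 0.53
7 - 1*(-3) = 10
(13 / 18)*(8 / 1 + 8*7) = 416 / 9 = 46.22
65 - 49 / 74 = 4761 / 74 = 64.34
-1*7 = -7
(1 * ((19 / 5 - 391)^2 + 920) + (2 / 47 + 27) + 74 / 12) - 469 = 1060376747 / 7050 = 150408.05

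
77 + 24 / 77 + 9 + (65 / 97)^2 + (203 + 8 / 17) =3574599450 / 12316381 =290.23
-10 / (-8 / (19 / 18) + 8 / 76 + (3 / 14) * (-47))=2660 / 4667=0.57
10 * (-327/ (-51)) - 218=-2616/ 17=-153.88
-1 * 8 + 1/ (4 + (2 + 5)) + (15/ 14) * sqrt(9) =-723/ 154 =-4.69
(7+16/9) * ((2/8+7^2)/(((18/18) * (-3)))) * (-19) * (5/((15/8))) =591394/81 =7301.16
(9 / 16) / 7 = 9 / 112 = 0.08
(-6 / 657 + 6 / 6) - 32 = -6791 / 219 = -31.01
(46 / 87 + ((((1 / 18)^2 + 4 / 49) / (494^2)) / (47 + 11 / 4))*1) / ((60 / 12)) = 2955457073717 / 27948343697820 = 0.11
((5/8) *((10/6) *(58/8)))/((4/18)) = 33.98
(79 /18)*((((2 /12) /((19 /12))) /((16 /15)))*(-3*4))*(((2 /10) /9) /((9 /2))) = -0.03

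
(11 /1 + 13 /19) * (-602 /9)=-781.54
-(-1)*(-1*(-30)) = 30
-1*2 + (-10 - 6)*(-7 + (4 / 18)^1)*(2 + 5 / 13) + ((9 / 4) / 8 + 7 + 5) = 1006685 / 3744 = 268.88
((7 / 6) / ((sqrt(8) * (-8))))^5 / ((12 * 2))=-16807 * sqrt(2) / 1565515579392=-0.00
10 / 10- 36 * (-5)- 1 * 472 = -291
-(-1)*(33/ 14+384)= 5409/ 14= 386.36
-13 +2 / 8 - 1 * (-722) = 2837 / 4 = 709.25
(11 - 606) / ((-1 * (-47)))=-595 / 47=-12.66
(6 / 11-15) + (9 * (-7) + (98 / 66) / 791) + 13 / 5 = -1395628 / 18645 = -74.85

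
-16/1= -16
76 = 76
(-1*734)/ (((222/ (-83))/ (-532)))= -16205252/ 111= -145993.26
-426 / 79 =-5.39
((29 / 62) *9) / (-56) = -261 / 3472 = -0.08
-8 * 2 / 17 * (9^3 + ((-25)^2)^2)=-6261664 / 17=-368333.18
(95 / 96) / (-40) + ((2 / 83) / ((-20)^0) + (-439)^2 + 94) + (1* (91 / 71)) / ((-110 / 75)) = 9599070762859 / 49784064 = 192814.13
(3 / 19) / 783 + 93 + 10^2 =957088 / 4959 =193.00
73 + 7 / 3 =226 / 3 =75.33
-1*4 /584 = -1 /146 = -0.01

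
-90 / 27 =-10 / 3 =-3.33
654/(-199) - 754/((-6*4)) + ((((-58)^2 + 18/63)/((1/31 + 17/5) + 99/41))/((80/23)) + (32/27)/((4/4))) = 2177235592781/11180095416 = 194.74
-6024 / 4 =-1506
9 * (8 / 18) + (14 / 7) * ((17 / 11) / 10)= 237 / 55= 4.31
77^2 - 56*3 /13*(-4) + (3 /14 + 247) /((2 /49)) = 625947 /52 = 12037.44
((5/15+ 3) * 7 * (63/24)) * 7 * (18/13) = 15435/26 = 593.65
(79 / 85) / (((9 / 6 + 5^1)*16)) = 0.01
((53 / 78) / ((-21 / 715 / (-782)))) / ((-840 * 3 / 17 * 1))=-3875201 / 31752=-122.05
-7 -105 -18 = -130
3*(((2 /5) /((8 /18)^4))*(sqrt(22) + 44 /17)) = 216513 /2720 + 19683*sqrt(22) /640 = 223.85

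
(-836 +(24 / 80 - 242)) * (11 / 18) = -658.59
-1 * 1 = -1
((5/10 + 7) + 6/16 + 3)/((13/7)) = 609/104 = 5.86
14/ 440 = 7/ 220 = 0.03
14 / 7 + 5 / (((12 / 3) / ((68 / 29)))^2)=3127 / 841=3.72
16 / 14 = 8 / 7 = 1.14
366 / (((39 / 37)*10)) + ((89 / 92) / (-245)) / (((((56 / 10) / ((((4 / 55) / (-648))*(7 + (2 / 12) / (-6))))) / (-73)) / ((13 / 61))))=1114842267406253 / 32106674920320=34.72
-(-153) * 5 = 765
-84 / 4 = -21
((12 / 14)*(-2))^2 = 144 / 49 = 2.94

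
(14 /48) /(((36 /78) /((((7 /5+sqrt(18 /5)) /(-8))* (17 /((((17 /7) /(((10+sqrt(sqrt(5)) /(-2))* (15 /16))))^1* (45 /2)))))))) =-0.70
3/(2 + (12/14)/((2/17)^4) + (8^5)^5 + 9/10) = 840/10578100921628005279932667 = 0.00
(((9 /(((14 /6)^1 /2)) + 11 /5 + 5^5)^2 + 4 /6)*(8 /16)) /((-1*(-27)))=18058377151 /99225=181994.23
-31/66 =-0.47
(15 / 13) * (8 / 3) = 40 / 13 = 3.08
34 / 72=17 / 36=0.47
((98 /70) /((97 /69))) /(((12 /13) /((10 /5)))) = 2093 /970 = 2.16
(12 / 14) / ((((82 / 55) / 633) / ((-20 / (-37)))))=2088900 / 10619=196.71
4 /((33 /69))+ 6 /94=4357 /517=8.43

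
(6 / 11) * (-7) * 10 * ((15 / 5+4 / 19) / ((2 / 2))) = -25620 / 209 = -122.58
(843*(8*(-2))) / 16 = -843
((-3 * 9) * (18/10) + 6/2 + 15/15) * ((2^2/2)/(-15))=5.95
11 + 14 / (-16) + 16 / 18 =793 / 72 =11.01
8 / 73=0.11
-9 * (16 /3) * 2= -96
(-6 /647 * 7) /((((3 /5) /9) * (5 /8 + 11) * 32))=-105 /40114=-0.00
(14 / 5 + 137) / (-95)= -699 / 475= -1.47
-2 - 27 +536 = 507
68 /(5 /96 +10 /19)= 124032 /1055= 117.57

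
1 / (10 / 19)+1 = 29 / 10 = 2.90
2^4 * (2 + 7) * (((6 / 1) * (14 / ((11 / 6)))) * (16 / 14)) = 82944 / 11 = 7540.36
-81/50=-1.62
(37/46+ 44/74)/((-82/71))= -169051/139564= -1.21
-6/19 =-0.32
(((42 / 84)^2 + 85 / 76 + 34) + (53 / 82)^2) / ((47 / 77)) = 352036223 / 6004532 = 58.63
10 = 10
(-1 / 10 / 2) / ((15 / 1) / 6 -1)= -1 / 30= -0.03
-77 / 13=-5.92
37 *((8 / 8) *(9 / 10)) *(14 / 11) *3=6993 / 55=127.15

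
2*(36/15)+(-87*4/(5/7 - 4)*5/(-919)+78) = 8689818/105685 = 82.22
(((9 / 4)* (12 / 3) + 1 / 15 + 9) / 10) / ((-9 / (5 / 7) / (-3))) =271 / 630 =0.43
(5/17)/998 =5/16966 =0.00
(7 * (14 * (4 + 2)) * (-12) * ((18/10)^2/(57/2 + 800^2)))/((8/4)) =-571536/32001425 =-0.02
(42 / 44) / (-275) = -21 / 6050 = -0.00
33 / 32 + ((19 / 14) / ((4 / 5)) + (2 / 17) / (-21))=31097 / 11424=2.72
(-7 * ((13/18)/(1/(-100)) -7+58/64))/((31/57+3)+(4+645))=599963/714144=0.84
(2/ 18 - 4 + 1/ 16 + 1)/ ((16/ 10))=-2035/ 1152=-1.77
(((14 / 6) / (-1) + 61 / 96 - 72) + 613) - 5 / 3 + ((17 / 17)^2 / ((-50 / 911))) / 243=104501749 / 194400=537.56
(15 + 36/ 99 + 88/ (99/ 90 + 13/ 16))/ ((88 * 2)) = 103297/ 296208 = 0.35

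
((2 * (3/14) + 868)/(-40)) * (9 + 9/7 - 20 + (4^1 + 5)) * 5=30395/392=77.54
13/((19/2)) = 26/19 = 1.37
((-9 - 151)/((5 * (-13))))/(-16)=-2/13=-0.15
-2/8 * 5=-5/4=-1.25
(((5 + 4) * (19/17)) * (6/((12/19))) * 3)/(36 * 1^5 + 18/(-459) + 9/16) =233928/29803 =7.85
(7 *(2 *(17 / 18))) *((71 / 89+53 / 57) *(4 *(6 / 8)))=1042916 / 15219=68.53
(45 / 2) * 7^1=315 / 2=157.50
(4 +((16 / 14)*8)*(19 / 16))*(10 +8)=1872 / 7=267.43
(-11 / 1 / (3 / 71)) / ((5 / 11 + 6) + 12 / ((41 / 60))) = -352231 / 32493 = -10.84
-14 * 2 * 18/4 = -126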